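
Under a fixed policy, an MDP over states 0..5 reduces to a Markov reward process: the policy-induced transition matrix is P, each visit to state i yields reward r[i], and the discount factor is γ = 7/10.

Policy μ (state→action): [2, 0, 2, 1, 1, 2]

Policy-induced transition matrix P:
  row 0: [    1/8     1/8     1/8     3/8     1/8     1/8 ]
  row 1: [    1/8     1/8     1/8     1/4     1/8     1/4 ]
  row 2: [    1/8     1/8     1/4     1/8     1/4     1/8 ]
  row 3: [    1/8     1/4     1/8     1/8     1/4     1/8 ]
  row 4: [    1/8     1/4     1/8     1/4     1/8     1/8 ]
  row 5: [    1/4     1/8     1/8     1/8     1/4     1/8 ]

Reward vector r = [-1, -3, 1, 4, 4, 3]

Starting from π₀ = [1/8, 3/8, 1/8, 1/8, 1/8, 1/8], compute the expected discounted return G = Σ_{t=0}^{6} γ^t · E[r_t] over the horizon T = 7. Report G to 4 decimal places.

t=0: π = [0.1250, 0.3750, 0.1250, 0.1250, 0.1250, 0.1250], E[r] = 0.2500, γ^t·E[r] = 0.250000, running G = 0.250000
t=1: π = [0.1406, 0.1563, 0.1406, 0.2188, 0.1719, 0.1719], E[r] = 1.6094, γ^t·E[r] = 1.126563, running G = 1.376563
t=2: π = [0.1465, 0.1738, 0.1426, 0.2012, 0.1914, 0.1445], E[r] = 1.4785, γ^t·E[r] = 0.724473, running G = 2.101035
t=3: π = [0.1431, 0.1741, 0.1428, 0.2073, 0.1860, 0.1467], E[r] = 1.4910, γ^t·E[r] = 0.511402, running G = 2.612437
t=4: π = [0.1433, 0.1742, 0.1429, 0.2058, 0.1871, 0.1468], E[r] = 1.4888, γ^t·E[r] = 0.357468, running G = 2.969905
t=5: π = [0.1433, 0.1741, 0.1429, 0.2060, 0.1869, 0.1468], E[r] = 1.4892, γ^t·E[r] = 0.250284, running G = 3.220189
t=6: π = [0.1433, 0.1741, 0.1429, 0.2060, 0.1870, 0.1468], E[r] = 1.4891, γ^t·E[r] = 0.175195, running G = 3.395383

G = 3.3954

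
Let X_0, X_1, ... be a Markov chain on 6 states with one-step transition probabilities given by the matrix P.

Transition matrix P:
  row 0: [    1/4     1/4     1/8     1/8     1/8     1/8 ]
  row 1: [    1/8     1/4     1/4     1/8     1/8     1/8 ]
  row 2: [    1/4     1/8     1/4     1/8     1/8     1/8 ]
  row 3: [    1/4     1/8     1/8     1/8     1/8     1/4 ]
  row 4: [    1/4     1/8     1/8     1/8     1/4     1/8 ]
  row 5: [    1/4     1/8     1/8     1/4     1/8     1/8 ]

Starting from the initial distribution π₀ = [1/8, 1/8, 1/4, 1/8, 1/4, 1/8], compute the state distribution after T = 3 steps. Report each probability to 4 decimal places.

t=0: π = [0.1250, 0.1250, 0.2500, 0.1250, 0.2500, 0.1250]
t=1: π = [0.2344, 0.1563, 0.1719, 0.1406, 0.1563, 0.1406]
t=2: π = [0.2305, 0.1738, 0.1660, 0.1426, 0.1445, 0.1426]
t=3: π = [0.2283, 0.1755, 0.1675, 0.1428, 0.1431, 0.1428]

π = [0.2283, 0.1755, 0.1675, 0.1428, 0.1431, 0.1428]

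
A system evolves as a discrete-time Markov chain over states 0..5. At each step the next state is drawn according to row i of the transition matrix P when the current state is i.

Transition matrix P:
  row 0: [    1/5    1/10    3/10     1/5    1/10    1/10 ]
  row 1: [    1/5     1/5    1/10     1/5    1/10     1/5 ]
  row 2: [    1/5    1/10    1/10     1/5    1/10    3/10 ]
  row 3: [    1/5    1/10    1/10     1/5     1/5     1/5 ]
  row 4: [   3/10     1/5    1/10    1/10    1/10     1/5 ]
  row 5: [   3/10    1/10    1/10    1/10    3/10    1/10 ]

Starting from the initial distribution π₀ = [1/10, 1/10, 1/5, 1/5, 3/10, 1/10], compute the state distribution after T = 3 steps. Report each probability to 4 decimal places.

π = [0.2324, 0.1284, 0.1468, 0.1676, 0.1502, 0.1746]

t=0: π = [0.1000, 0.1000, 0.2000, 0.2000, 0.3000, 0.1000]
t=1: π = [0.2400, 0.1400, 0.1200, 0.1600, 0.1400, 0.2000]
t=2: π = [0.2340, 0.1280, 0.1480, 0.1660, 0.1560, 0.1680]
t=3: π = [0.2324, 0.1284, 0.1468, 0.1676, 0.1502, 0.1746]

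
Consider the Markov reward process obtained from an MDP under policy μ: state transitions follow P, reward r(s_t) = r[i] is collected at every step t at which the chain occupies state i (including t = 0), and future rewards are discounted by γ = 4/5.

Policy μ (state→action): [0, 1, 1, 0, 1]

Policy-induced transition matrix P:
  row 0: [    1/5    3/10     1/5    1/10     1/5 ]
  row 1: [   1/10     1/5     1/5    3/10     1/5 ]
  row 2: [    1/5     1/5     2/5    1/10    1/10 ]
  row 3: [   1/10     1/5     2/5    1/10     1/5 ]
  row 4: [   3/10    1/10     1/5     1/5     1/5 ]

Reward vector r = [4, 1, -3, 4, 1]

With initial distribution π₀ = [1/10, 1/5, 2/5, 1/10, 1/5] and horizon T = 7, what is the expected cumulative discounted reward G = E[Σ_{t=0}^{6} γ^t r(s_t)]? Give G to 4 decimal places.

t=0: π = [0.1000, 0.2000, 0.4000, 0.1000, 0.2000], E[r] = 0.0000, γ^t·E[r] = 0.000000, running G = 0.000000
t=1: π = [0.1900, 0.1900, 0.3000, 0.1600, 0.1600], E[r] = 0.8500, γ^t·E[r] = 0.680000, running G = 0.680000
t=2: π = [0.1810, 0.2030, 0.2920, 0.1540, 0.1700], E[r] = 0.8370, γ^t·E[r] = 0.535680, running G = 1.215680
t=3: π = [0.1813, 0.2011, 0.2892, 0.1576, 0.1708], E[r] = 0.8599, γ^t·E[r] = 0.440269, running G = 1.655949
t=4: π = [0.1812, 0.2011, 0.2894, 0.1573, 0.1711], E[r] = 0.8581, γ^t·E[r] = 0.351474, running G = 2.007422
t=5: π = [0.1813, 0.2010, 0.2893, 0.1573, 0.1711], E[r] = 0.8584, γ^t·E[r] = 0.281295, running G = 2.288718
t=6: π = [0.1813, 0.2010, 0.2893, 0.1573, 0.1711], E[r] = 0.8584, γ^t·E[r] = 0.225031, running G = 2.513749

G = 2.5137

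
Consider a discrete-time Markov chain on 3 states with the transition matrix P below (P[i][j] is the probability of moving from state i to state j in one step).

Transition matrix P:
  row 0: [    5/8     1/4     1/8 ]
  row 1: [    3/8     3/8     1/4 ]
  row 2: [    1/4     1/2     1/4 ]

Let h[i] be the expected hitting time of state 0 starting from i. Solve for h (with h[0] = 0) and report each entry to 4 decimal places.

First-step conditioning: h[0] = 0; for i ≠ 0, h[i] = 1 + Σ_k P[i][k]·h[k].
  h[1] = 1 + 3/8·h[1] + 1/4·h[2]
  h[2] = 1 + 1/2·h[1] + 1/4·h[2]
Solving the 2×2 linear system over states ≠ 0 gives exactly h = [0, 32/11, 36/11] (h[0] = 0 is the target).

h = [0.0000, 2.9091, 3.2727]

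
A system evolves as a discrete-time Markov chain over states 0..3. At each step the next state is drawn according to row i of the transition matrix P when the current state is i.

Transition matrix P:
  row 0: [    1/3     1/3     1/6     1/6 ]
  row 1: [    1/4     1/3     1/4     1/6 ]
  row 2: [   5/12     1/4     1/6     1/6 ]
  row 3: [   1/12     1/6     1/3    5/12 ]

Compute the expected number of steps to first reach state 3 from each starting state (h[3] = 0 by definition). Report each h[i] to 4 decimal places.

h = [6.0000, 6.0000, 6.0000, 0.0000]

First-step conditioning: h[3] = 0; for i ≠ 3, h[i] = 1 + Σ_k P[i][k]·h[k].
  h[0] = 1 + 1/3·h[0] + 1/3·h[1] + 1/6·h[2]
  h[1] = 1 + 1/4·h[0] + 1/3·h[1] + 1/4·h[2]
  h[2] = 1 + 5/12·h[0] + 1/4·h[1] + 1/6·h[2]
Solving the 3×3 linear system over states ≠ 3 gives exactly h = [6, 6, 6, 0] (h[3] = 0 is the target).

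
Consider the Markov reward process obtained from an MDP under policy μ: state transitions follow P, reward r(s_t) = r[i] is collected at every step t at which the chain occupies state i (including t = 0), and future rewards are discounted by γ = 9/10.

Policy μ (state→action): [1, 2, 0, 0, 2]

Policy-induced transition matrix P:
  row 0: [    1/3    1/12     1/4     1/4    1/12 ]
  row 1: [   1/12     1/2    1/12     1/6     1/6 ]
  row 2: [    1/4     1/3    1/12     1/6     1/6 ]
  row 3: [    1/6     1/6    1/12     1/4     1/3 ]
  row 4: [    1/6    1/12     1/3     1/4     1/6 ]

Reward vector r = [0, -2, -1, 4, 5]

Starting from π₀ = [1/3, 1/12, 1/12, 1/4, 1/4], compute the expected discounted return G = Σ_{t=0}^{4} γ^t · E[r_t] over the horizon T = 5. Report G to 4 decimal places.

G = 5.7852

t=0: π = [0.3333, 0.0833, 0.0833, 0.2500, 0.2500], E[r] = 2.0000, γ^t·E[r] = 2.000000, running G = 2.000000
t=1: π = [0.2222, 0.1597, 0.2014, 0.2361, 0.1806], E[r] = 1.3264, γ^t·E[r] = 1.193750, running G = 3.193750
t=2: π = [0.2072, 0.2199, 0.1655, 0.2199, 0.1875], E[r] = 1.2118, γ^t·E[r] = 0.981563, running G = 4.175313
t=3: π = [0.1967, 0.2347, 0.1647, 0.2179, 0.1861], E[r] = 1.1677, γ^t·E[r] = 0.851273, running G = 5.026586
t=4: π = [0.1936, 0.2405, 0.1626, 0.2167, 0.1866], E[r] = 1.1563, γ^t·E[r] = 0.758647, running G = 5.785233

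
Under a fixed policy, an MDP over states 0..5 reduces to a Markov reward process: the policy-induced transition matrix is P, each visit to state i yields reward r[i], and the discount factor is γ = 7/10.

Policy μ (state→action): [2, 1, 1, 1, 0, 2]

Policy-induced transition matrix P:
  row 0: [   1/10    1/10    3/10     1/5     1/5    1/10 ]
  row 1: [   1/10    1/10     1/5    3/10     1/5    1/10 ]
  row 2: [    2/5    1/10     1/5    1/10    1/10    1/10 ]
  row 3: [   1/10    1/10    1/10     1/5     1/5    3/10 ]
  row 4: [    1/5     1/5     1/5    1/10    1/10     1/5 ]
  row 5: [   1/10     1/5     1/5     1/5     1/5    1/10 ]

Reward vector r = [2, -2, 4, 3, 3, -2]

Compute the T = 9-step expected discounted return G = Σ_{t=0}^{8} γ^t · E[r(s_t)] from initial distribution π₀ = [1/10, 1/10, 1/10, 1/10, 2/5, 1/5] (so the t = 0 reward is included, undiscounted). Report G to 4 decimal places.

t=0: π = [0.1000, 0.1000, 0.1000, 0.1000, 0.4000, 0.2000], E[r] = 1.5000, γ^t·E[r] = 1.500000, running G = 1.500000
t=1: π = [0.1700, 0.1600, 0.2000, 0.1600, 0.1500, 0.1600], E[r] = 1.4300, γ^t·E[r] = 1.001000, running G = 2.501000
t=2: π = [0.1750, 0.1310, 0.2010, 0.1810, 0.1650, 0.1470], E[r] = 1.6360, γ^t·E[r] = 0.801640, running G = 3.302640
t=3: π = [0.1768, 0.1312, 0.1994, 0.1765, 0.1634, 0.1527], E[r] = 1.6031, γ^t·E[r] = 0.549863, running G = 3.852503
t=4: π = [0.1762, 0.1316, 0.2000, 0.1768, 0.1637, 0.1516], E[r] = 1.6076, γ^t·E[r] = 0.385990, running G = 4.238493
t=5: π = [0.1764, 0.1315, 0.1999, 0.1768, 0.1636, 0.1517], E[r] = 1.6072, γ^t·E[r] = 0.270117, running G = 4.508610
t=6: π = [0.1763, 0.1315, 0.2000, 0.1768, 0.1636, 0.1517], E[r] = 1.6073, γ^t·E[r] = 0.189102, running G = 4.697712
t=7: π = [0.1764, 0.1315, 0.2000, 0.1768, 0.1636, 0.1517], E[r] = 1.6073, γ^t·E[r] = 0.132368, running G = 4.830080
t=8: π = [0.1764, 0.1315, 0.2000, 0.1768, 0.1636, 0.1517], E[r] = 1.6073, γ^t·E[r] = 0.092658, running G = 4.922738

G = 4.9227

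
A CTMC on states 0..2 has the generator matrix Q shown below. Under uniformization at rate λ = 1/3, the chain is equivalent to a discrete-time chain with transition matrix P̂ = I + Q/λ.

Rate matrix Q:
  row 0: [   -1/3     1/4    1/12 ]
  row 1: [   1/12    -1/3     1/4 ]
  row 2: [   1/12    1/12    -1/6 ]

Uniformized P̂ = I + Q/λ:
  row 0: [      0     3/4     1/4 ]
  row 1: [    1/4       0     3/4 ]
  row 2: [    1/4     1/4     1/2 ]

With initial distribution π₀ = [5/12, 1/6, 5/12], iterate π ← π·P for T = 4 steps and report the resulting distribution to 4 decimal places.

π = [0.2008, 0.2728, 0.5264]

t=0: π = [0.4167, 0.1667, 0.4167]
t=1: π = [0.1458, 0.4167, 0.4375]
t=2: π = [0.2135, 0.2188, 0.5677]
t=3: π = [0.1966, 0.3021, 0.5013]
t=4: π = [0.2008, 0.2728, 0.5264]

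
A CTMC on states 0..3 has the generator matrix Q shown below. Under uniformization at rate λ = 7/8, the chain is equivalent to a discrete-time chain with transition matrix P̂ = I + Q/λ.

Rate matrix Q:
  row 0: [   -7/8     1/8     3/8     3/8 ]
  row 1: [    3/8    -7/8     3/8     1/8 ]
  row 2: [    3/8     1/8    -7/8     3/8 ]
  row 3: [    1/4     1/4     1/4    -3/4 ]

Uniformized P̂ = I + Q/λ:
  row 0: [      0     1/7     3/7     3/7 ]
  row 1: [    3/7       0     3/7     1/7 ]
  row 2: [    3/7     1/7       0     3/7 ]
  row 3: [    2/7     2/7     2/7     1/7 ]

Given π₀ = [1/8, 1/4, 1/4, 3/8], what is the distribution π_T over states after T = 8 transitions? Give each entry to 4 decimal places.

t=0: π = [0.1250, 0.2500, 0.2500, 0.3750]
t=1: π = [0.3214, 0.1607, 0.2679, 0.2500]
t=2: π = [0.2551, 0.1556, 0.2781, 0.3112]
t=3: π = [0.2748, 0.1651, 0.2649, 0.2952]
t=4: π = [0.2686, 0.1614, 0.2729, 0.2971]
t=5: π = [0.2710, 0.1622, 0.2692, 0.2976]
t=6: π = [0.2699, 0.1622, 0.2707, 0.2972]
t=7: π = [0.2704, 0.1621, 0.2701, 0.2973]
t=8: π = [0.2702, 0.1622, 0.2703, 0.2973]

π = [0.2702, 0.1622, 0.2703, 0.2973]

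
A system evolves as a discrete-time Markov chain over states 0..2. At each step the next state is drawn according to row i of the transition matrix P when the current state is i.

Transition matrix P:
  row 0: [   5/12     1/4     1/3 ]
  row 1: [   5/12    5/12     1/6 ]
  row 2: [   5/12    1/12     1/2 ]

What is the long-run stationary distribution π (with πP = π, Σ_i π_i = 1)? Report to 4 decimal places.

Balance equations π_j = Σ_i π_i·P[i][j]:
  π_0 = 5/12·π_0 + 5/12·π_1 + 5/12·π_2
  π_1 = 1/4·π_0 + 5/12·π_1 + 1/12·π_2
  normalize: π_0 + π_1 + π_2 = 1
Solving the linear system gives exactly π = [5/12, 11/48, 17/48].

π = [0.4167, 0.2292, 0.3542]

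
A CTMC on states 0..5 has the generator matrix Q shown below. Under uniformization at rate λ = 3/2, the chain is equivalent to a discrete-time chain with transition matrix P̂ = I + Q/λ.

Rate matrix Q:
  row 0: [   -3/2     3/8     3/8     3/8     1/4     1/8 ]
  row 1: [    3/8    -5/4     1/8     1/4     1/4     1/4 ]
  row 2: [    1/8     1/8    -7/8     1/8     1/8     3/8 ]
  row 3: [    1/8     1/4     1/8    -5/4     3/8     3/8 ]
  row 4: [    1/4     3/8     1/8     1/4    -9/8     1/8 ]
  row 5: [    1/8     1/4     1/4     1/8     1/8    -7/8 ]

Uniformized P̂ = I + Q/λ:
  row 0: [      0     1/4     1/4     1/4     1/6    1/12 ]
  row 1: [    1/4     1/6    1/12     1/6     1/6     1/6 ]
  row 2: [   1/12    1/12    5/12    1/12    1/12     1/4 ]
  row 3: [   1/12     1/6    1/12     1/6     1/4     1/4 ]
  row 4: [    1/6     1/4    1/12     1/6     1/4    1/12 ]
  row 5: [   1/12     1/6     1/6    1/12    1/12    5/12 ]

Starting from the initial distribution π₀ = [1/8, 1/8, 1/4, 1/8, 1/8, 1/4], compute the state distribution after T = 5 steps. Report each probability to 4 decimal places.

π = [0.1157, 0.1741, 0.1828, 0.1419, 0.1572, 0.2283]

t=0: π = [0.1250, 0.1250, 0.2500, 0.1250, 0.1250, 0.2500]
t=1: π = [0.1042, 0.1667, 0.2083, 0.1354, 0.1458, 0.2396]
t=2: π = [0.1146, 0.1701, 0.1901, 0.1380, 0.1528, 0.2344]
t=3: π = [0.1149, 0.1731, 0.1853, 0.1408, 0.1555, 0.2303]
t=4: π = [0.1156, 0.1738, 0.1834, 0.1416, 0.1567, 0.2289]
t=5: π = [0.1157, 0.1741, 0.1828, 0.1419, 0.1572, 0.2283]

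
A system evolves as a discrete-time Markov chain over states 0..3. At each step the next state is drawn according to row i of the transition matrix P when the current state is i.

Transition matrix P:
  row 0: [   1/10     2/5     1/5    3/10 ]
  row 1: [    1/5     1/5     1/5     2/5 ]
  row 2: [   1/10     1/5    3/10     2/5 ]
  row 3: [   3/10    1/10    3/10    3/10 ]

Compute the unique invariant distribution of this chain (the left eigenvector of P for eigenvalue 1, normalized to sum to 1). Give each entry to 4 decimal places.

Balance equations π_j = Σ_i π_i·P[i][j]:
  π_0 = 1/10·π_0 + 1/5·π_1 + 1/10·π_2 + 3/10·π_3
  π_1 = 2/5·π_0 + 1/5·π_1 + 1/5·π_2 + 1/10·π_3
  π_2 = 1/5·π_0 + 1/5·π_1 + 3/10·π_2 + 3/10·π_3
  normalize: π_0 + π_1 + π_2 + π_3 = 1
Solving the linear system gives exactly π = [208/1097, 223/1097, 286/1097, 380/1097].

π = [0.1896, 0.2033, 0.2607, 0.3464]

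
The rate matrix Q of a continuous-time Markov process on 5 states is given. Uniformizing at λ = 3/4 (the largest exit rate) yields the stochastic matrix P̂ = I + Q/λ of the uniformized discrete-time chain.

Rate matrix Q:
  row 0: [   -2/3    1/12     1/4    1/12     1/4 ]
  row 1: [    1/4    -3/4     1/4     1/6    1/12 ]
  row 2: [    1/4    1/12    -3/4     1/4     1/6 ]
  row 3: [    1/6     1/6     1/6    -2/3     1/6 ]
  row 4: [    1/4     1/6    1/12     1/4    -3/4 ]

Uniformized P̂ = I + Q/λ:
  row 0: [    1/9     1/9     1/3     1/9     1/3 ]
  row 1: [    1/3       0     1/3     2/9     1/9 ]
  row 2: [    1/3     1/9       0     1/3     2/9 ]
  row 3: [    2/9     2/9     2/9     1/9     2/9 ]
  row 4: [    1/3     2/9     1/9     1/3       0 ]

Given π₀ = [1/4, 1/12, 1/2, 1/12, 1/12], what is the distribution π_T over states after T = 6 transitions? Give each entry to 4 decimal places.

π = [0.2532, 0.1406, 0.2003, 0.2138, 0.1922]

t=0: π = [0.2500, 0.0833, 0.5000, 0.0833, 0.0833]
t=1: π = [0.2685, 0.1204, 0.1389, 0.2500, 0.2222]
t=2: π = [0.2459, 0.1502, 0.2099, 0.2047, 0.1893]
t=3: π = [0.2559, 0.1382, 0.1986, 0.2165, 0.1908]
t=4: π = [0.2524, 0.1410, 0.2007, 0.2130, 0.1929]
t=5: π = [0.2536, 0.1405, 0.1999, 0.2142, 0.1917]
t=6: π = [0.2532, 0.1406, 0.2003, 0.2138, 0.1922]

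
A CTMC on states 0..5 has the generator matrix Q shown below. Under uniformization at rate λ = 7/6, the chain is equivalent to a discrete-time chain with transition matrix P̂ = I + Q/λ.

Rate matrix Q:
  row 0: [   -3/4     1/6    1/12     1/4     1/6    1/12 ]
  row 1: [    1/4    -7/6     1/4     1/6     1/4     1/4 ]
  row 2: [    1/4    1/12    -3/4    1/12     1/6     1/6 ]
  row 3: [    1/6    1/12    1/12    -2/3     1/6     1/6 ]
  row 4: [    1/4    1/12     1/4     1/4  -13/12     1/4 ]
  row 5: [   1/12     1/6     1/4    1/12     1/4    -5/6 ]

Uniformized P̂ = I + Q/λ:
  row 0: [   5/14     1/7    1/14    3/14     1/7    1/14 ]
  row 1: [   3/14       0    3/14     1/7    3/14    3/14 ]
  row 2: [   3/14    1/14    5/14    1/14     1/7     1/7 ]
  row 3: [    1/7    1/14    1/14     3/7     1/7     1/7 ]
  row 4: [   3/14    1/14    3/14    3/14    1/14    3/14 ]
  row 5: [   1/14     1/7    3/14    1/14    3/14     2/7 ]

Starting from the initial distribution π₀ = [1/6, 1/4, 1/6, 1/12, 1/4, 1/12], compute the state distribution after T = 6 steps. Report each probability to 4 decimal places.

t=0: π = [0.1667, 0.2500, 0.1667, 0.0833, 0.2500, 0.0833]
t=1: π = [0.2202, 0.0714, 0.2024, 0.1786, 0.1488, 0.1786]
t=2: π = [0.2075, 0.0948, 0.1862, 0.1930, 0.1501, 0.1684]
t=3: π = [0.2061, 0.0915, 0.1837, 0.1982, 0.1509, 0.1696]
t=4: π = [0.2053, 0.0917, 0.1828, 0.1998, 0.1507, 0.1697]
t=5: π = [0.2051, 0.0917, 0.1825, 0.2002, 0.1508, 0.1697]
t=6: π = [0.2050, 0.0917, 0.1825, 0.2003, 0.1508, 0.1698]

π = [0.2050, 0.0917, 0.1825, 0.2003, 0.1508, 0.1698]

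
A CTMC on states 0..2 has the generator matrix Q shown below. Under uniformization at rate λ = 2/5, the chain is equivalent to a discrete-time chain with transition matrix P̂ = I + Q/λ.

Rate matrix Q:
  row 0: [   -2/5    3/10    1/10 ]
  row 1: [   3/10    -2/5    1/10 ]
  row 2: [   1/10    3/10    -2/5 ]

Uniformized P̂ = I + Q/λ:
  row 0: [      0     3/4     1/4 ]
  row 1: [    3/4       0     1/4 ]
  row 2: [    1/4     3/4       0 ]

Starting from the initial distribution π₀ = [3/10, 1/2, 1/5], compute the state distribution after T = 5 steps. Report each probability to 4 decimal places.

π = [0.3884, 0.4116, 0.2000]

t=0: π = [0.3000, 0.5000, 0.2000]
t=1: π = [0.4250, 0.3750, 0.2000]
t=2: π = [0.3313, 0.4688, 0.2000]
t=3: π = [0.4016, 0.3984, 0.2000]
t=4: π = [0.3488, 0.4512, 0.2000]
t=5: π = [0.3884, 0.4116, 0.2000]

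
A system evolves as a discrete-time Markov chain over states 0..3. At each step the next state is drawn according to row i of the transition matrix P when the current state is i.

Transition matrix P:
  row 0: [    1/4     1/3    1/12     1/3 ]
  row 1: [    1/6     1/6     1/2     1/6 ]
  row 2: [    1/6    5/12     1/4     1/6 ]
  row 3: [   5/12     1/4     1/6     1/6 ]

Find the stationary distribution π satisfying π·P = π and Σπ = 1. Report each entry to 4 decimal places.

π = [0.2381, 0.2899, 0.2656, 0.2063]

Balance equations π_j = Σ_i π_i·P[i][j]:
  π_0 = 1/4·π_0 + 1/6·π_1 + 1/6·π_2 + 5/12·π_3
  π_1 = 1/3·π_0 + 1/6·π_1 + 5/12·π_2 + 1/4·π_3
  π_2 = 1/12·π_0 + 1/2·π_1 + 1/4·π_2 + 1/6·π_3
  normalize: π_0 + π_1 + π_2 + π_3 = 1
Solving the linear system gives exactly π = [5/21, 274/945, 251/945, 13/63].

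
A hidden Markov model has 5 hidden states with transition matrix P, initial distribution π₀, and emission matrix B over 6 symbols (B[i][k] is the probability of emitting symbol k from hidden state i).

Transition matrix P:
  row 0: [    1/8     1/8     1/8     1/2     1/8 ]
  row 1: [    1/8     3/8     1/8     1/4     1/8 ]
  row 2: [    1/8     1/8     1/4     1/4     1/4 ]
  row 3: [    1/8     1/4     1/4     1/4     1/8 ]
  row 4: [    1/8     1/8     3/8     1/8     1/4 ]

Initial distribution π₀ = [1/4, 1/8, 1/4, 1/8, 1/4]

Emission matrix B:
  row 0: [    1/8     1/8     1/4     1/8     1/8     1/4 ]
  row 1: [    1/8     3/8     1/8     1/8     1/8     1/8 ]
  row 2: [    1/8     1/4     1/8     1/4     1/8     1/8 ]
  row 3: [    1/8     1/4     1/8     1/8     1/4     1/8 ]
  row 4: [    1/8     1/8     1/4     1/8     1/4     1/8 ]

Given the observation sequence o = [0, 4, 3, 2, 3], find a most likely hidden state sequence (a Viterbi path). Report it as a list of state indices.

path = [0, 3, 2, 4, 2]

t=0: δ = [3.125e-02, 1.562e-02, 3.125e-02, 1.562e-02, 3.125e-02]  (obs o_0=0)
t=1: δ = [4.883e-04, 7.324e-04, 1.465e-03, 3.906e-03, 1.953e-03]  ψ = [0, 1, 4, 0, 2]  (obs o_1=4)
t=2: δ = [6.104e-05, 1.221e-04, 2.441e-04, 1.221e-04, 6.104e-05]  ψ = [3, 3, 3, 3, 3]  (obs o_2=3)
t=3: δ = [7.629e-06, 5.722e-06, 7.629e-06, 7.629e-06, 1.526e-05]  ψ = [2, 1, 2, 2, 2]  (obs o_3=2)
t=4: δ = [2.384e-07, 2.682e-07, 1.431e-06, 4.768e-07, 4.768e-07]  ψ = [4, 1, 4, 0, 4]  (obs o_4=3)
backtrack: best end state = 2; path = [0, 3, 2, 4, 2]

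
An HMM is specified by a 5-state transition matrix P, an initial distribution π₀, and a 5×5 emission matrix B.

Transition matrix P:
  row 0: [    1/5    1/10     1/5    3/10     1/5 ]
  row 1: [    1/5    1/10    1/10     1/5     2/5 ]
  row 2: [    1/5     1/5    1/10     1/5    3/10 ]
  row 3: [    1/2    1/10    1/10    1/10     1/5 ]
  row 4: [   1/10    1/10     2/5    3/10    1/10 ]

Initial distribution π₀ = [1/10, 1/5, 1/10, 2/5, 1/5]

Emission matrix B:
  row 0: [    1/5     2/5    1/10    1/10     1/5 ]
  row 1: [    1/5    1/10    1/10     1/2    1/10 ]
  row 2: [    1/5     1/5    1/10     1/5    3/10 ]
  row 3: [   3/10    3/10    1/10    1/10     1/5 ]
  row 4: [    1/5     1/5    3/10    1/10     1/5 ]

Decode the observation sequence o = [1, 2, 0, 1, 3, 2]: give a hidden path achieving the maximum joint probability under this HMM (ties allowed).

t=0: δ = [4.000e-02, 2.000e-02, 2.000e-02, 1.200e-01, 4.000e-02]  (obs o_0=1)
t=1: δ = [6.000e-03, 1.200e-03, 1.600e-03, 1.200e-03, 7.200e-03]  ψ = [3, 3, 4, 0, 3]  (obs o_1=2)
t=2: δ = [2.400e-04, 1.440e-04, 5.760e-04, 6.480e-04, 2.400e-04]  ψ = [0, 4, 4, 4, 0]  (obs o_2=0)
t=3: δ = [1.296e-04, 1.152e-05, 1.920e-05, 3.456e-05, 3.456e-05]  ψ = [3, 2, 4, 2, 2]  (obs o_3=1)
t=4: δ = [2.592e-06, 6.480e-06, 5.184e-06, 3.888e-06, 2.592e-06]  ψ = [0, 0, 0, 0, 0]  (obs o_4=3)
t=5: δ = [1.944e-07, 1.037e-07, 1.037e-07, 1.296e-07, 7.776e-07]  ψ = [3, 2, 4, 1, 1]  (obs o_5=2)
backtrack: best end state = 4; path = [3, 4, 3, 0, 1, 4]

path = [3, 4, 3, 0, 1, 4]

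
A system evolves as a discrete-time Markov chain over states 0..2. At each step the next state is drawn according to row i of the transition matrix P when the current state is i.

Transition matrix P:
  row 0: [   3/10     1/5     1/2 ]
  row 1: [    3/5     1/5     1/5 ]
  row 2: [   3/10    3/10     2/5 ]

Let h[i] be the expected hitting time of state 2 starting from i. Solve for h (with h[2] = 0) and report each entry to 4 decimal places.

First-step conditioning: h[2] = 0; for i ≠ 2, h[i] = 1 + Σ_k P[i][k]·h[k].
  h[0] = 1 + 3/10·h[0] + 1/5·h[1]
  h[1] = 1 + 3/5·h[0] + 1/5·h[1]
Solving the 2×2 linear system over states ≠ 2 gives exactly h = [25/11, 65/22, 0] (h[2] = 0 is the target).

h = [2.2727, 2.9545, 0.0000]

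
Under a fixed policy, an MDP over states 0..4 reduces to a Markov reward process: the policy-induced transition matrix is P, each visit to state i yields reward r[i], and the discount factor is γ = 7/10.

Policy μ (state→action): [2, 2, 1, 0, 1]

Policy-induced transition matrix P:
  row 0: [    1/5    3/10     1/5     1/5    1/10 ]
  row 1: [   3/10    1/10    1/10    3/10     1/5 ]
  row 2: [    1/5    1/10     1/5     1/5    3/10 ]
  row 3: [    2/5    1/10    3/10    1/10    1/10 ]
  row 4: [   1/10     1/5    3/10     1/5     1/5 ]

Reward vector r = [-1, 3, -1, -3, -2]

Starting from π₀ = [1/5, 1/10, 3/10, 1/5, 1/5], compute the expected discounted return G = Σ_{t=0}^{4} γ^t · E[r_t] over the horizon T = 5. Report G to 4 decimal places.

G = -2.8308

t=0: π = [0.2000, 0.1000, 0.3000, 0.2000, 0.2000], E[r] = -1.2000, γ^t·E[r] = -1.200000, running G = -1.200000
t=1: π = [0.2300, 0.1600, 0.2300, 0.1900, 0.1900], E[r] = -0.9300, γ^t·E[r] = -0.651000, running G = -1.851000
t=2: π = [0.2350, 0.1650, 0.2220, 0.1970, 0.1810], E[r] = -0.9150, γ^t·E[r] = -0.448350, running G = -2.299350
t=3: π = [0.2378, 0.1651, 0.2213, 0.1968, 0.1790], E[r] = -0.9122, γ^t·E[r] = -0.312885, running G = -2.612235
t=4: π = [0.2380, 0.1655, 0.2211, 0.1968, 0.1787], E[r] = -0.9105, γ^t·E[r] = -0.218609, running G = -2.830843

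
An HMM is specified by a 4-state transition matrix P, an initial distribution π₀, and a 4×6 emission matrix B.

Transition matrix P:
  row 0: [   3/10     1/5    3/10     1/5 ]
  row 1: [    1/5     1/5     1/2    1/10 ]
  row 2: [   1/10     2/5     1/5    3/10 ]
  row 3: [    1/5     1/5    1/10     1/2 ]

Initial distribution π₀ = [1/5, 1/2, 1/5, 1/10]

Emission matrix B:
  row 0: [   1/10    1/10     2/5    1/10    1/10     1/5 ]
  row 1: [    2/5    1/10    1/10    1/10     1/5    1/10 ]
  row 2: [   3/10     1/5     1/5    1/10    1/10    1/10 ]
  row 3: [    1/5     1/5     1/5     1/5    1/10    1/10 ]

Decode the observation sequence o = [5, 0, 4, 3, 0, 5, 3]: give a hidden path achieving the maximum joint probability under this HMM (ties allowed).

path = [1, 2, 1, 2, 1, 2, 3]

t=0: δ = [4.000e-02, 5.000e-02, 2.000e-02, 1.000e-02]  (obs o_0=5)
t=1: δ = [1.200e-03, 4.000e-03, 7.500e-03, 1.600e-03]  ψ = [0, 1, 1, 0]  (obs o_1=0)
t=2: δ = [8.000e-05, 6.000e-04, 2.000e-04, 2.250e-04]  ψ = [1, 2, 1, 2]  (obs o_2=4)
t=3: δ = [1.200e-05, 1.200e-05, 3.000e-05, 2.250e-05]  ψ = [1, 1, 1, 3]  (obs o_3=3)
t=4: δ = [4.500e-07, 4.800e-06, 1.800e-06, 2.250e-06]  ψ = [3, 2, 1, 3]  (obs o_4=0)
t=5: δ = [1.920e-07, 9.600e-08, 2.400e-07, 1.125e-07]  ψ = [1, 1, 1, 3]  (obs o_5=5)
t=6: δ = [5.760e-09, 9.600e-09, 5.760e-09, 1.440e-08]  ψ = [0, 2, 0, 2]  (obs o_6=3)
backtrack: best end state = 3; path = [1, 2, 1, 2, 1, 2, 3]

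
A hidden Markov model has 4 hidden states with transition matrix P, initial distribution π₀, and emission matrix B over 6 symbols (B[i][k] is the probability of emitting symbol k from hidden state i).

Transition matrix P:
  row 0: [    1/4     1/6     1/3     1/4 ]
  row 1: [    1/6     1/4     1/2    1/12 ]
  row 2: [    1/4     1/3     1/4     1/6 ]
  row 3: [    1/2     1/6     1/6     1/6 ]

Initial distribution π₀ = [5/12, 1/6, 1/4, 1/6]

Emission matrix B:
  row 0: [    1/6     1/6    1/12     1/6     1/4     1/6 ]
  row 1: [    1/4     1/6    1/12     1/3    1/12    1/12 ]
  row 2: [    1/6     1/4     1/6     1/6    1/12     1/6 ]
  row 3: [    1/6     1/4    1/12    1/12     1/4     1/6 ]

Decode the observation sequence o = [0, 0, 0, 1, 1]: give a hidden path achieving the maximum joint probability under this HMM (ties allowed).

t=0: δ = [6.944e-02, 4.167e-02, 4.167e-02, 2.778e-02]  (obs o_0=0)
t=1: δ = [2.894e-03, 3.472e-03, 3.858e-03, 2.894e-03]  ψ = [0, 2, 0, 0]  (obs o_1=0)
t=2: δ = [2.411e-04, 3.215e-04, 2.894e-04, 1.206e-04]  ψ = [3, 2, 1, 0]  (obs o_2=0)
t=3: δ = [1.206e-05, 1.608e-05, 4.019e-05, 1.507e-05]  ψ = [2, 2, 1, 0]  (obs o_3=1)
t=4: δ = [1.674e-06, 2.233e-06, 2.512e-06, 1.674e-06]  ψ = [2, 2, 2, 2]  (obs o_4=1)
backtrack: best end state = 2; path = [0, 2, 1, 2, 2]

path = [0, 2, 1, 2, 2]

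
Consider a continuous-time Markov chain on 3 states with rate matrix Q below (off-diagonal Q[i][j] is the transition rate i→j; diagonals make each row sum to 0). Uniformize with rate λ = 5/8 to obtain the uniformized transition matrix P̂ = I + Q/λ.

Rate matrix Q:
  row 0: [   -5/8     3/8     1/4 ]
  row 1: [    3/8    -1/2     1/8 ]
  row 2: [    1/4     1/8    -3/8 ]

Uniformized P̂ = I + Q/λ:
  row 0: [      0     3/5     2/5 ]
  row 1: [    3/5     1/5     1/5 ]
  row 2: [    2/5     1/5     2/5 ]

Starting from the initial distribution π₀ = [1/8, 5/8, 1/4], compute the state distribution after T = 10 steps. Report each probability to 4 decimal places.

t=0: π = [0.1250, 0.6250, 0.2500]
t=1: π = [0.4750, 0.2500, 0.2750]
t=2: π = [0.2600, 0.3900, 0.3500]
t=3: π = [0.3740, 0.3040, 0.3220]
t=4: π = [0.3112, 0.3496, 0.3392]
t=5: π = [0.3454, 0.3245, 0.3301]
t=6: π = [0.3267, 0.3382, 0.3351]
t=7: π = [0.3369, 0.3307, 0.3324]
t=8: π = [0.3314, 0.3348, 0.3339]
t=9: π = [0.3344, 0.3325, 0.3330]
t=10: π = [0.3327, 0.3338, 0.3335]

π = [0.3327, 0.3338, 0.3335]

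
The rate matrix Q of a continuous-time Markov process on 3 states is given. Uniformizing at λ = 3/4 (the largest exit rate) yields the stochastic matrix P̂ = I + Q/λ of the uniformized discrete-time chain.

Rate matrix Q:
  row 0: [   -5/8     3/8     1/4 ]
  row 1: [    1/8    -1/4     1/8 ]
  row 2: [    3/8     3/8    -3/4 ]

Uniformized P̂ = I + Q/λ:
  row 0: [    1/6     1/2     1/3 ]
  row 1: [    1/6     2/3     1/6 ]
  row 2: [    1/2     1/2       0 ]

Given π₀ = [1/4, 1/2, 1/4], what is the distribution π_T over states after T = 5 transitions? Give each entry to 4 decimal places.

π = [0.2252, 0.6000, 0.1748]

t=0: π = [0.2500, 0.5000, 0.2500]
t=1: π = [0.2500, 0.5833, 0.1667]
t=2: π = [0.2222, 0.5972, 0.1806]
t=3: π = [0.2269, 0.5995, 0.1736]
t=4: π = [0.2245, 0.5999, 0.1755]
t=5: π = [0.2252, 0.6000, 0.1748]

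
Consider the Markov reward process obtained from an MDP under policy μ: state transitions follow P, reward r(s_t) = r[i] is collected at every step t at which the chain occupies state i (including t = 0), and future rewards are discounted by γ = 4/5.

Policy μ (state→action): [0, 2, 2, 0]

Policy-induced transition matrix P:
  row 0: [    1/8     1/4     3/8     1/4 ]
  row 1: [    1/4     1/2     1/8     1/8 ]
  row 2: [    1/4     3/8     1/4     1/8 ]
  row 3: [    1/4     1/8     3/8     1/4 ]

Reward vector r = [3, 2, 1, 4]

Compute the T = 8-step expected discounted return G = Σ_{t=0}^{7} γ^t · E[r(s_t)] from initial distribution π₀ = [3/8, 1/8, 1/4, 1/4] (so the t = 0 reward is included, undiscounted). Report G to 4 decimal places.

G = 9.9252

t=0: π = [0.3750, 0.1250, 0.2500, 0.2500], E[r] = 2.6250, γ^t·E[r] = 2.625000, running G = 2.625000
t=1: π = [0.2031, 0.2813, 0.3125, 0.2031], E[r] = 2.2969, γ^t·E[r] = 1.837500, running G = 4.462500
t=2: π = [0.2246, 0.3340, 0.2656, 0.1758], E[r] = 2.3105, γ^t·E[r] = 1.478750, running G = 5.941250
t=3: π = [0.2219, 0.3447, 0.2583, 0.1750], E[r] = 2.3137, γ^t·E[r] = 1.184625, running G = 7.125875
t=4: π = [0.2223, 0.3466, 0.2565, 0.1746], E[r] = 2.3150, γ^t·E[r] = 0.948213, running G = 8.074088
t=5: π = [0.2222, 0.3469, 0.2563, 0.1746], E[r] = 2.3152, γ^t·E[r] = 0.758629, running G = 8.832716
t=6: π = [0.2222, 0.3469, 0.2562, 0.1746], E[r] = 2.3152, γ^t·E[r] = 0.606912, running G = 9.439629
t=7: π = [0.2222, 0.3469, 0.2562, 0.1746], E[r] = 2.3152, γ^t·E[r] = 0.485531, running G = 9.925160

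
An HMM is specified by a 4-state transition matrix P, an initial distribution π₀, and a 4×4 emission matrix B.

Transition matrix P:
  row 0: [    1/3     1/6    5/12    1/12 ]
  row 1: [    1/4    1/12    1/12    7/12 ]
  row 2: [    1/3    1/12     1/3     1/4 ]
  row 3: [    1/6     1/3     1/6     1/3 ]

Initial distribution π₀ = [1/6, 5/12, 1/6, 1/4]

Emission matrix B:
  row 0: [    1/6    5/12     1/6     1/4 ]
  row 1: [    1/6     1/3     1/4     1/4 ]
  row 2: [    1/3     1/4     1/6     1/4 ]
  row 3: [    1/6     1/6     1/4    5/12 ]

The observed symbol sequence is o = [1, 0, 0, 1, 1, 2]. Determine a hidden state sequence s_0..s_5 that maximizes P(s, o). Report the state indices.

t=0: δ = [6.944e-02, 1.389e-01, 4.167e-02, 4.167e-02]  (obs o_0=1)
t=1: δ = [5.787e-03, 2.315e-03, 9.645e-03, 1.350e-02]  ψ = [1, 3, 0, 1]  (obs o_1=0)
t=2: δ = [5.358e-04, 7.502e-04, 1.072e-03, 7.502e-04]  ψ = [2, 3, 2, 3]  (obs o_2=0)
t=3: δ = [1.488e-04, 8.335e-05, 8.931e-05, 7.293e-05]  ψ = [2, 3, 2, 1]  (obs o_3=1)
t=4: δ = [2.067e-05, 8.269e-06, 1.550e-05, 8.104e-06]  ψ = [0, 0, 0, 1]  (obs o_4=1)
t=5: δ = [1.148e-06, 8.614e-07, 1.436e-06, 1.206e-06]  ψ = [0, 0, 0, 1]  (obs o_5=2)
backtrack: best end state = 2; path = [0, 2, 2, 0, 0, 2]

path = [0, 2, 2, 0, 0, 2]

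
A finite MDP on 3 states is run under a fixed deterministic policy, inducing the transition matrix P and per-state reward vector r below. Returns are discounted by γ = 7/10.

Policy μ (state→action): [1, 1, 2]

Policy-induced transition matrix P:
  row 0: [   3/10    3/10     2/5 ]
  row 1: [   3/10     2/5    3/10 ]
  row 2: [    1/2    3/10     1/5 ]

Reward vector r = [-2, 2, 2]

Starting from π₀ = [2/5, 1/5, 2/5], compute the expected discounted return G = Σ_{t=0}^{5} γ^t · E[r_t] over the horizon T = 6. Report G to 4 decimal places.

G = 1.4271

t=0: π = [0.4000, 0.2000, 0.4000], E[r] = 0.4000, γ^t·E[r] = 0.400000, running G = 0.400000
t=1: π = [0.3800, 0.3200, 0.3000], E[r] = 0.4800, γ^t·E[r] = 0.336000, running G = 0.736000
t=2: π = [0.3600, 0.3320, 0.3080], E[r] = 0.5600, γ^t·E[r] = 0.274400, running G = 1.010400
t=3: π = [0.3616, 0.3332, 0.3052], E[r] = 0.5536, γ^t·E[r] = 0.189885, running G = 1.200285
t=4: π = [0.3610, 0.3333, 0.3056], E[r] = 0.5558, γ^t·E[r] = 0.133457, running G = 1.333742
t=5: π = [0.3611, 0.3333, 0.3055], E[r] = 0.5555, γ^t·E[r] = 0.093361, running G = 1.427103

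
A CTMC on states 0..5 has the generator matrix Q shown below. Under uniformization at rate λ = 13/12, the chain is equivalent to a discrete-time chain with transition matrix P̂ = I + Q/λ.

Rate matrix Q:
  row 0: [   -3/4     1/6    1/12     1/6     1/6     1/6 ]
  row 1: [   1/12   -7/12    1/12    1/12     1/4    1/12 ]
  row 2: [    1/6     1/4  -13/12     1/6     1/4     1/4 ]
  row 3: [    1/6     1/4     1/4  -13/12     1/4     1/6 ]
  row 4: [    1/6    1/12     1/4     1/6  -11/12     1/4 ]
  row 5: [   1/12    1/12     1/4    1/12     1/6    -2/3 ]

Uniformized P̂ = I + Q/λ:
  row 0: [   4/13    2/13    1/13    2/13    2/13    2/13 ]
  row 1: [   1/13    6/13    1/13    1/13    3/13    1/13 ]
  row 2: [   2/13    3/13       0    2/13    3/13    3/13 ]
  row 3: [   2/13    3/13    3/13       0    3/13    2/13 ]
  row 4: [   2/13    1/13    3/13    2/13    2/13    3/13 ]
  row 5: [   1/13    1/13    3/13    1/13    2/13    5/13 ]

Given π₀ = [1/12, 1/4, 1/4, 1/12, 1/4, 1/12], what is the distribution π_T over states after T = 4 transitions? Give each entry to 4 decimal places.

t=0: π = [0.0833, 0.2500, 0.2500, 0.0833, 0.2500, 0.0833]
t=1: π = [0.1410, 0.2308, 0.1218, 0.1154, 0.1987, 0.1923]
t=2: π = [0.1430, 0.2130, 0.1455, 0.1036, 0.1898, 0.2051]
t=3: π = [0.1437, 0.2082, 0.1424, 0.1058, 0.1894, 0.2106]
t=4: π = [0.1437, 0.2062, 0.1438, 0.1054, 0.1889, 0.2120]

π = [0.1437, 0.2062, 0.1438, 0.1054, 0.1889, 0.2120]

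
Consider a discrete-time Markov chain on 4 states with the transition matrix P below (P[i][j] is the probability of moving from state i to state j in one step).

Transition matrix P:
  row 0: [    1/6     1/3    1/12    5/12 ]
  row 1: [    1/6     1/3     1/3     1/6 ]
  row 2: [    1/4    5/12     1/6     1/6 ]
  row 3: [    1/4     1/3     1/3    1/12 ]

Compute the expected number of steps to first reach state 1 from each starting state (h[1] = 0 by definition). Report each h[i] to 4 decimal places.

First-step conditioning: h[1] = 0; for i ≠ 1, h[i] = 1 + Σ_k P[i][k]·h[k].
  h[0] = 1 + 1/6·h[0] + 1/12·h[2] + 5/12·h[3]
  h[2] = 1 + 1/4·h[0] + 1/6·h[2] + 1/6·h[3]
  h[3] = 1 + 1/4·h[0] + 1/3·h[2] + 1/12·h[3]
Solving the 3×3 linear system over states ≠ 1 gives exactly h = [740/257, 0, 676/257, 728/257] (h[1] = 0 is the target).

h = [2.8794, 0.0000, 2.6304, 2.8327]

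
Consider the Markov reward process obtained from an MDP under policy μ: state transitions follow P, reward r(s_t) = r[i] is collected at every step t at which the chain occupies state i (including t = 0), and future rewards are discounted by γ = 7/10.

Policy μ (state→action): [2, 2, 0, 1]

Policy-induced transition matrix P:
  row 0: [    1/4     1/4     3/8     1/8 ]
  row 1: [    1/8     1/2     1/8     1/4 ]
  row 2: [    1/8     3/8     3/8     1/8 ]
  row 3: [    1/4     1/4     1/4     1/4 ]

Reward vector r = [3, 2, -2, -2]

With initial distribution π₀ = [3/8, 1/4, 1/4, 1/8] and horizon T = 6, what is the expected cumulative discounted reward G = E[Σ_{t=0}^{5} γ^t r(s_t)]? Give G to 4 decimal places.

G = 1.5300

t=0: π = [0.3750, 0.2500, 0.2500, 0.1250], E[r] = 0.8750, γ^t·E[r] = 0.875000, running G = 0.875000
t=1: π = [0.1875, 0.3438, 0.2969, 0.1719], E[r] = 0.3125, γ^t·E[r] = 0.218750, running G = 1.093750
t=2: π = [0.1699, 0.3730, 0.2676, 0.1895], E[r] = 0.3418, γ^t·E[r] = 0.167480, running G = 1.261230
t=3: π = [0.1699, 0.3767, 0.2581, 0.1953], E[r] = 0.3564, γ^t·E[r] = 0.122261, running G = 1.383491
t=4: π = [0.1707, 0.3764, 0.2564, 0.1965], E[r] = 0.3590, γ^t·E[r] = 0.086198, running G = 1.469689
t=5: π = [0.1709, 0.3762, 0.2563, 0.1966], E[r] = 0.3591, γ^t·E[r] = 0.060356, running G = 1.530045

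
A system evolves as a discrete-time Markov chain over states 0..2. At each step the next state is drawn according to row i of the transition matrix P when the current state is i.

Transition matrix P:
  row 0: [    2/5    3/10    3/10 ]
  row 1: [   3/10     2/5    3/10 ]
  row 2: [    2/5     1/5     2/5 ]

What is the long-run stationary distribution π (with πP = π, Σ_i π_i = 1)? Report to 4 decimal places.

π = [0.3704, 0.2963, 0.3333]

Balance equations π_j = Σ_i π_i·P[i][j]:
  π_0 = 2/5·π_0 + 3/10·π_1 + 2/5·π_2
  π_1 = 3/10·π_0 + 2/5·π_1 + 1/5·π_2
  normalize: π_0 + π_1 + π_2 = 1
Solving the linear system gives exactly π = [10/27, 8/27, 1/3].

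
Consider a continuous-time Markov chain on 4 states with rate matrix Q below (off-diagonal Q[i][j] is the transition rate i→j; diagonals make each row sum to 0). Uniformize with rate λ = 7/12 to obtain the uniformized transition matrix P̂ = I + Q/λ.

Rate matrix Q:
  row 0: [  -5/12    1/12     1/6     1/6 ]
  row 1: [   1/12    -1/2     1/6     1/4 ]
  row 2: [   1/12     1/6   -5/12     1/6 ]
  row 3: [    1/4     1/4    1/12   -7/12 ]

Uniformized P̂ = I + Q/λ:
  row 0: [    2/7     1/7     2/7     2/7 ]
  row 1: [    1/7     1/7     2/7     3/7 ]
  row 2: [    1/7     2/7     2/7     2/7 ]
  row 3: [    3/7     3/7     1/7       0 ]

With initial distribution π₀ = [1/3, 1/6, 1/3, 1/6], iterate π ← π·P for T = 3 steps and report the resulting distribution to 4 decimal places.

π = [0.2488, 0.2483, 0.2507, 0.2522]

t=0: π = [0.3333, 0.1667, 0.3333, 0.1667]
t=1: π = [0.2381, 0.2381, 0.2619, 0.2619]
t=2: π = [0.2517, 0.2551, 0.2483, 0.2449]
t=3: π = [0.2488, 0.2483, 0.2507, 0.2522]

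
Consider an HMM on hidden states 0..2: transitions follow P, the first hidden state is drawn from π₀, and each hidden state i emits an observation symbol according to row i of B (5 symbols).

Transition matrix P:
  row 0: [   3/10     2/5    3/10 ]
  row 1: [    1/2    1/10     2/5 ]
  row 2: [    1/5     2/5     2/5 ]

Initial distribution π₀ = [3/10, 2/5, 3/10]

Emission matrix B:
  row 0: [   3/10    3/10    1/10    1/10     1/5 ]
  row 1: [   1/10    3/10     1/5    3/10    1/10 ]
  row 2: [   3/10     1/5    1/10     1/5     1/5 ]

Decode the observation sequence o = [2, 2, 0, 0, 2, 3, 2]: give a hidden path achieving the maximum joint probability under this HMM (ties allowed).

t=0: δ = [3.000e-02, 8.000e-02, 3.000e-02]  (obs o_0=2)
t=1: δ = [4.000e-03, 2.400e-03, 3.200e-03]  ψ = [1, 0, 1]  (obs o_1=2)
t=2: δ = [3.600e-04, 1.600e-04, 3.840e-04]  ψ = [0, 0, 2]  (obs o_2=0)
t=3: δ = [3.240e-05, 1.536e-05, 4.608e-05]  ψ = [0, 2, 2]  (obs o_3=0)
t=4: δ = [9.720e-07, 3.686e-06, 1.843e-06]  ψ = [0, 2, 2]  (obs o_4=2)
t=5: δ = [1.843e-07, 2.212e-07, 2.949e-07]  ψ = [1, 2, 1]  (obs o_5=3)
t=6: δ = [1.106e-08, 2.359e-08, 1.180e-08]  ψ = [1, 2, 2]  (obs o_6=2)
backtrack: best end state = 1; path = [1, 2, 2, 2, 1, 2, 1]

path = [1, 2, 2, 2, 1, 2, 1]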